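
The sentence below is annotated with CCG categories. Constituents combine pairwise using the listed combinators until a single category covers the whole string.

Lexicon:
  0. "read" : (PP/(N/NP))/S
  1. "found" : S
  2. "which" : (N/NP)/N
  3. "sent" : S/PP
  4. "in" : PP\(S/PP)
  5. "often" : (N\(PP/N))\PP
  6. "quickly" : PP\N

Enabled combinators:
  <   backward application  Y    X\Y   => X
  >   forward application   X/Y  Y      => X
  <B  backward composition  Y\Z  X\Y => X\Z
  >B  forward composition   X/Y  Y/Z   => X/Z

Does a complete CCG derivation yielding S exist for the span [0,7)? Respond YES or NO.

(PP/(N/NP))/S S (N/NP)/N S/PP PP\(S/PP) (N\(PP/N))\PP PP\N
CKY chart[0,7] = {PP}; S ∉ chart

NO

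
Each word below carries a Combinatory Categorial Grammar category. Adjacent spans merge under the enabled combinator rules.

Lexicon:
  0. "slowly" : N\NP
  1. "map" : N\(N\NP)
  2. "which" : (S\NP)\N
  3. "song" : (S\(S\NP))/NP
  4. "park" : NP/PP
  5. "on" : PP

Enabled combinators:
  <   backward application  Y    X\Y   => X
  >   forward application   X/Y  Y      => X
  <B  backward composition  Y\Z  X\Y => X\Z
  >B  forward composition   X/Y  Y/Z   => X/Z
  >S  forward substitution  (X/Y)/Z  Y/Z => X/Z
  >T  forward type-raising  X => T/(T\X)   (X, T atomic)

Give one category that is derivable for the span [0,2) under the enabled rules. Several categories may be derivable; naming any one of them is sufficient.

N

[0,6] S   <
  [0,3] S\NP   <
    [0,2] N   <
      [0,1] "slowly" : N\NP
      [1,2] "map" : N\(N\NP)
    [2,3] "which" : (S\NP)\N
  [3,6] S\(S\NP)   >
    [3,4] "song" : (S\(S\NP))/NP
    [4,6] NP   >
      [4,5] "park" : NP/PP
      [5,6] "on" : PP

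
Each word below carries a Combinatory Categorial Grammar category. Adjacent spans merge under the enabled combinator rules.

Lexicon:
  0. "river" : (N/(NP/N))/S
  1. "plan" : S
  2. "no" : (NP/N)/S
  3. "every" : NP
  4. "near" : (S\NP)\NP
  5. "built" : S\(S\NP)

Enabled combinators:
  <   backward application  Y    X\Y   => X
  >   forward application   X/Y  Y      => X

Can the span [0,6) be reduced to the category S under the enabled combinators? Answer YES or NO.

(N/(NP/N))/S S (NP/N)/S NP (S\NP)\NP S\(S\NP)
CKY chart[0,6] = {N}; S ∉ chart

NO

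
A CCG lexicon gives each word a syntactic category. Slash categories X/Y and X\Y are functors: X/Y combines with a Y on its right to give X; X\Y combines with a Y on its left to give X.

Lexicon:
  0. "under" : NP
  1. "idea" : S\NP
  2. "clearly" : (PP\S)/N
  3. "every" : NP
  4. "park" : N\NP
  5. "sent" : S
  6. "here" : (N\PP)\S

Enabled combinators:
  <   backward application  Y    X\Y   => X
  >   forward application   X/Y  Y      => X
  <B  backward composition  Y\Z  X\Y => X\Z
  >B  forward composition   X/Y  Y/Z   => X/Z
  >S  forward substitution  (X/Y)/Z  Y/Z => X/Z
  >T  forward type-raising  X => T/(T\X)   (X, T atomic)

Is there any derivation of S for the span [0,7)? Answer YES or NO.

NO

NP S\NP (PP\S)/N NP N\NP S (N\PP)\S
CKY chart[0,7] = {N, N/(N\N), NP/(NP\N), PP/(PP\N), S/(S\N)}; S ∉ chart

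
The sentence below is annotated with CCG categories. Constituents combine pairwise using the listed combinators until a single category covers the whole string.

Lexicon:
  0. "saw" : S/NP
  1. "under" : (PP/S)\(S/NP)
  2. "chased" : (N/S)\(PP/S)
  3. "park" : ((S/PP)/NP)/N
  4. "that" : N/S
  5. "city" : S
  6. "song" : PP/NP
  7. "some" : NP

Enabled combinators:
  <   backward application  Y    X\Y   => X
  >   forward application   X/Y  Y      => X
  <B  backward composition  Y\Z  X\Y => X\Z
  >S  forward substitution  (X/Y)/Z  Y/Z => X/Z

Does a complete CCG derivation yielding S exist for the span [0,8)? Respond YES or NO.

S/NP (PP/S)\(S/NP) (N/S)\(PP/S) ((S/PP)/NP)/N N/S S PP/NP NP
CKY chart[0,8] = {N}; S ∉ chart

NO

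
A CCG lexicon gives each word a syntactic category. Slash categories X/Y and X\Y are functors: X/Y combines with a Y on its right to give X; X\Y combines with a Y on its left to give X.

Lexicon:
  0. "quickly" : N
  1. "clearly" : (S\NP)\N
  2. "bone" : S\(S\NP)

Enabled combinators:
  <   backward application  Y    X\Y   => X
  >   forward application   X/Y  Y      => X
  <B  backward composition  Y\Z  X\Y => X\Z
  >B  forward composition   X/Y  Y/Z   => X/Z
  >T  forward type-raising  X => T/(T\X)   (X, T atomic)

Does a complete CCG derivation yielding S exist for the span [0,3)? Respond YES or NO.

YES

[0,3] S   <
  [0,2] S\NP   <
    [0,1] "quickly" : N
    [1,2] "clearly" : (S\NP)\N
  [2,3] "bone" : S\(S\NP)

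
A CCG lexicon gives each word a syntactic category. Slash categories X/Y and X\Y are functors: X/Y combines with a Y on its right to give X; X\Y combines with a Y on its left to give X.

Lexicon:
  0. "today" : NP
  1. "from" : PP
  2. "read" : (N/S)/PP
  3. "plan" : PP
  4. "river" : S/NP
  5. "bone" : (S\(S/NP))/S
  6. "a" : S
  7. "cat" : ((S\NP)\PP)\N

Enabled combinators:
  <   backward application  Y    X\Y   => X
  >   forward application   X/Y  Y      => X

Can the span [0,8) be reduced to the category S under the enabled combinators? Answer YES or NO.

[0,8] S   <
  [0,1] "today" : NP
  [1,8] S\NP   <
    [1,2] "from" : PP
    [2,8] (S\NP)\PP   <
      [2,7] N   >
        [2,4] N/S   >
          [2,3] "read" : (N/S)/PP
          [3,4] "plan" : PP
        [4,7] S   <
          [4,5] "river" : S/NP
          [5,7] S\(S/NP)   >
            [5,6] "bone" : (S\(S/NP))/S
            [6,7] "a" : S
      [7,8] "cat" : ((S\NP)\PP)\N

YES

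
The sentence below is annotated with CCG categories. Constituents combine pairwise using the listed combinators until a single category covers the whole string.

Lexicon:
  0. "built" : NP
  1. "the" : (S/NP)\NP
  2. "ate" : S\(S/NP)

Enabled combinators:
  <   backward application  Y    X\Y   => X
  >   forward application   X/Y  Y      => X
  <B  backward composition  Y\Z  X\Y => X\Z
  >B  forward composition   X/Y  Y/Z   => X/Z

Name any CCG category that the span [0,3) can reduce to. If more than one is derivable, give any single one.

S

[0,3] S   <
  [0,2] S/NP   <
    [0,1] "built" : NP
    [1,2] "the" : (S/NP)\NP
  [2,3] "ate" : S\(S/NP)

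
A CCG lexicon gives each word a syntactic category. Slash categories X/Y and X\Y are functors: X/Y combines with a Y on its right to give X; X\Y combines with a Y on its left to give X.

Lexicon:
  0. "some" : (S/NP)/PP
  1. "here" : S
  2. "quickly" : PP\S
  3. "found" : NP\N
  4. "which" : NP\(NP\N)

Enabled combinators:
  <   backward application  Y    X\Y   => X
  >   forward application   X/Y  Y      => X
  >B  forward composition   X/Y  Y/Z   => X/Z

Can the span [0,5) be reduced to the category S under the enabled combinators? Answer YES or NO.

YES

[0,5] S   >
  [0,3] S/NP   >
    [0,1] "some" : (S/NP)/PP
    [1,3] PP   <
      [1,2] "here" : S
      [2,3] "quickly" : PP\S
  [3,5] NP   <
    [3,4] "found" : NP\N
    [4,5] "which" : NP\(NP\N)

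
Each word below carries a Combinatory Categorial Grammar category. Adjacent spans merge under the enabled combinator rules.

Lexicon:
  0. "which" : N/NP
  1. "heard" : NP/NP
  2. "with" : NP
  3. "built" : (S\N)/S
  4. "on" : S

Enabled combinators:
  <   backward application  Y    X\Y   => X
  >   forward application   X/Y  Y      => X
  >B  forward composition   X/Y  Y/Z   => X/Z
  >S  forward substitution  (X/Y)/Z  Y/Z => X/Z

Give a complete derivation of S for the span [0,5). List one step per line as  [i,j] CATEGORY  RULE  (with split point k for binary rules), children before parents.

[0,1] N/NP  lex  "which"
[1,2] NP/NP  lex  "heard"
[0,2] N/NP  >B  k=1
[2,3] NP  lex  "with"
[0,3] N  >  k=2
[3,4] (S\N)/S  lex  "built"
[4,5] S  lex  "on"
[3,5] S\N  >  k=4
[0,5] S  <  k=3

[0,5] S   <
  [0,3] N   >
    [0,2] N/NP   >B
      [0,1] "which" : N/NP
      [1,2] "heard" : NP/NP
    [2,3] "with" : NP
  [3,5] S\N   >
    [3,4] "built" : (S\N)/S
    [4,5] "on" : S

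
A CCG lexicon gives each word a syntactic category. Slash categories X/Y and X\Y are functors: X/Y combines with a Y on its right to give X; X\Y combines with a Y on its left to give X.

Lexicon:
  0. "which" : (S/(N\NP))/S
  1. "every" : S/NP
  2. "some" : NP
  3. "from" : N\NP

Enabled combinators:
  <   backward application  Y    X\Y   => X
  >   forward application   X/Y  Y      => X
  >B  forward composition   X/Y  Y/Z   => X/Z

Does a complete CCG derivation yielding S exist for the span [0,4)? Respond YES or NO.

YES

[0,4] S   >
  [0,3] S/(N\NP)   >
    [0,1] "which" : (S/(N\NP))/S
    [1,3] S   >
      [1,2] "every" : S/NP
      [2,3] "some" : NP
  [3,4] "from" : N\NP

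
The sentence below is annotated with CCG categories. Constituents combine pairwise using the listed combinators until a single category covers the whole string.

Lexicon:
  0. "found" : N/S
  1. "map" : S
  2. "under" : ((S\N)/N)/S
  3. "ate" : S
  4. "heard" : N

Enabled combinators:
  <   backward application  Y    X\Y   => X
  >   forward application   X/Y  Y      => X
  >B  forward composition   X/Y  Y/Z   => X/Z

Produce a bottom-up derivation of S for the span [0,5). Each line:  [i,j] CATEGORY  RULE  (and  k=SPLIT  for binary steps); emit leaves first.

[0,5] S   <
  [0,2] N   >
    [0,1] "found" : N/S
    [1,2] "map" : S
  [2,5] S\N   >
    [2,4] (S\N)/N   >
      [2,3] "under" : ((S\N)/N)/S
      [3,4] "ate" : S
    [4,5] "heard" : N

[0,1] N/S  lex  "found"
[1,2] S  lex  "map"
[0,2] N  >  k=1
[2,3] ((S\N)/N)/S  lex  "under"
[3,4] S  lex  "ate"
[2,4] (S\N)/N  >  k=3
[4,5] N  lex  "heard"
[2,5] S\N  >  k=4
[0,5] S  <  k=2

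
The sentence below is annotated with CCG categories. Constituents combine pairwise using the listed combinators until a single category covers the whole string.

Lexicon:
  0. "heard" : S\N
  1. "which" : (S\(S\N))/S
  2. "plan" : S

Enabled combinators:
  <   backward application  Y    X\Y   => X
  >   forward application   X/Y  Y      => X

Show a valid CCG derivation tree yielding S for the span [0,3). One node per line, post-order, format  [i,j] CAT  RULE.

[0,3] S   <
  [0,1] "heard" : S\N
  [1,3] S\(S\N)   >
    [1,2] "which" : (S\(S\N))/S
    [2,3] "plan" : S

[0,1] S\N  lex  "heard"
[1,2] (S\(S\N))/S  lex  "which"
[2,3] S  lex  "plan"
[1,3] S\(S\N)  >  k=2
[0,3] S  <  k=1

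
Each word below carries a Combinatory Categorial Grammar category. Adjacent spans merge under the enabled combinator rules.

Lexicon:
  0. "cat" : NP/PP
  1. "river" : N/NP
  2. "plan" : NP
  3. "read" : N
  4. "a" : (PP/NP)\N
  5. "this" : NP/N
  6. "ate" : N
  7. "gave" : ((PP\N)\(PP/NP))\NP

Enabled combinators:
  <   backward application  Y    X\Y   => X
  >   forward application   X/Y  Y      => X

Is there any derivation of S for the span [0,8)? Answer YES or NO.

NO

NP/PP N/NP NP N (PP/NP)\N NP/N N ((PP\N)\(PP/NP))\NP
CKY chart[0,8] = {NP}; S ∉ chart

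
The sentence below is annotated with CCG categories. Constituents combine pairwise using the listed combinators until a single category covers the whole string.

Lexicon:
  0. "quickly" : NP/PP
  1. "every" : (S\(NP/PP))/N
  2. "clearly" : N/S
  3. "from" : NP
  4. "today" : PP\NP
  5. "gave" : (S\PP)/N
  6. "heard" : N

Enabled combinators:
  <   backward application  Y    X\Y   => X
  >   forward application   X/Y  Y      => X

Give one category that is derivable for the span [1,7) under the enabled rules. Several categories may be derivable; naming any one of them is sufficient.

S\(NP/PP)

[0,7] S   <
  [0,1] "quickly" : NP/PP
  [1,7] S\(NP/PP)   >
    [1,2] "every" : (S\(NP/PP))/N
    [2,7] N   >
      [2,3] "clearly" : N/S
      [3,7] S   <
        [3,5] PP   <
          [3,4] "from" : NP
          [4,5] "today" : PP\NP
        [5,7] S\PP   >
          [5,6] "gave" : (S\PP)/N
          [6,7] "heard" : N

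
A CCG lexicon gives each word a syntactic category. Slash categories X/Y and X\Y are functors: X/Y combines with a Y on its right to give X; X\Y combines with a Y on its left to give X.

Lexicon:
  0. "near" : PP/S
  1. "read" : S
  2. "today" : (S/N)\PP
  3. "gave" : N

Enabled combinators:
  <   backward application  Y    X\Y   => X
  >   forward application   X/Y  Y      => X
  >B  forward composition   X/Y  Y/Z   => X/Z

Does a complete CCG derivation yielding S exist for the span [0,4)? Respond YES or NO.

YES

[0,4] S   >
  [0,3] S/N   <
    [0,2] PP   >
      [0,1] "near" : PP/S
      [1,2] "read" : S
    [2,3] "today" : (S/N)\PP
  [3,4] "gave" : N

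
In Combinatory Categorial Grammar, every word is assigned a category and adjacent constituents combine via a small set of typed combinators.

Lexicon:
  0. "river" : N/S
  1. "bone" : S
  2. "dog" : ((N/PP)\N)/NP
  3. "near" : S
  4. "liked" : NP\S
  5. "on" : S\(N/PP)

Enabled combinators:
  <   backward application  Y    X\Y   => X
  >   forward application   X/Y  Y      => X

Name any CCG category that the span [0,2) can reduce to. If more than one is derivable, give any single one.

[0,6] S   <
  [0,5] N/PP   <
    [0,2] N   >
      [0,1] "river" : N/S
      [1,2] "bone" : S
    [2,5] (N/PP)\N   >
      [2,3] "dog" : ((N/PP)\N)/NP
      [3,5] NP   <
        [3,4] "near" : S
        [4,5] "liked" : NP\S
  [5,6] "on" : S\(N/PP)

N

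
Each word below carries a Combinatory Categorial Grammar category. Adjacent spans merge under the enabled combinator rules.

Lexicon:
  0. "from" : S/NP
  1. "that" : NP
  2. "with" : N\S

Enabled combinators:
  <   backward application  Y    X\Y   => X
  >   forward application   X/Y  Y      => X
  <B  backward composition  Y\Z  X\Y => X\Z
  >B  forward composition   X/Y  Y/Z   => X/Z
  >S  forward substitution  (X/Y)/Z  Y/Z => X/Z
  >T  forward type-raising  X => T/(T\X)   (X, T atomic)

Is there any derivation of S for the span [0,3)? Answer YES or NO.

NO

S/NP NP N\S
CKY chart[0,3] = {N, N/(N\N), NP/(NP\N), PP/(PP\N), S/(S\N)}; S ∉ chart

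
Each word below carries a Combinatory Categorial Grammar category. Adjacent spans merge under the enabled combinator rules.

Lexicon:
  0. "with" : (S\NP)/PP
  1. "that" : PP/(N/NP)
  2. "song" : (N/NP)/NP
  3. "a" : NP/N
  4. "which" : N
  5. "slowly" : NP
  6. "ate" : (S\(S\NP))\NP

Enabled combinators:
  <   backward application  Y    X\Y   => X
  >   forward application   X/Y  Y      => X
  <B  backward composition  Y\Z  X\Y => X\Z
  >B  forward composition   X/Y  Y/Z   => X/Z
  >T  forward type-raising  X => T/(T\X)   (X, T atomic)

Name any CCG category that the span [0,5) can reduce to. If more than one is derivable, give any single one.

[0,7] S   <
  [0,5] S\NP   >
    [0,1] "with" : (S\NP)/PP
    [1,5] PP   >
      [1,2] "that" : PP/(N/NP)
      [2,5] N/NP   >
        [2,3] "song" : (N/NP)/NP
        [3,5] NP   >
          [3,4] "a" : NP/N
          [4,5] "which" : N
  [5,7] S\(S\NP)   <
    [5,6] "slowly" : NP
    [6,7] "ate" : (S\(S\NP))\NP

S\NP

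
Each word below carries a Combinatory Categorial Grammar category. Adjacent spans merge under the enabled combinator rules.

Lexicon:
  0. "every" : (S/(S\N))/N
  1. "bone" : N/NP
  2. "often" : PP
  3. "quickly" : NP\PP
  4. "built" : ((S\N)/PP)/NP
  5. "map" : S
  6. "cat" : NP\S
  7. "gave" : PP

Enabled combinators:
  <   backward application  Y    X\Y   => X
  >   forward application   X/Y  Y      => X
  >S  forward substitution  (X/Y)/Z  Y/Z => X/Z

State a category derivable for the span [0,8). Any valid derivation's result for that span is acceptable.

[0,8] S   >
  [0,4] S/(S\N)   >
    [0,1] "every" : (S/(S\N))/N
    [1,4] N   >
      [1,2] "bone" : N/NP
      [2,4] NP   <
        [2,3] "often" : PP
        [3,4] "quickly" : NP\PP
  [4,8] S\N   >
    [4,7] (S\N)/PP   >
      [4,5] "built" : ((S\N)/PP)/NP
      [5,7] NP   <
        [5,6] "map" : S
        [6,7] "cat" : NP\S
    [7,8] "gave" : PP

S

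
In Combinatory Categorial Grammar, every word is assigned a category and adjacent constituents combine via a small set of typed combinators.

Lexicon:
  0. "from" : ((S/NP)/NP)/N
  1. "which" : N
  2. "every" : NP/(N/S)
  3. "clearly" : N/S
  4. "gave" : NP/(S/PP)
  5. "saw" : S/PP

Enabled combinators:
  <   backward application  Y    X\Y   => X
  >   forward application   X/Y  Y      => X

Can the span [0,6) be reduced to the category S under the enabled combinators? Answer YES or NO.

[0,6] S   >
  [0,4] S/NP   >
    [0,2] (S/NP)/NP   >
      [0,1] "from" : ((S/NP)/NP)/N
      [1,2] "which" : N
    [2,4] NP   >
      [2,3] "every" : NP/(N/S)
      [3,4] "clearly" : N/S
  [4,6] NP   >
    [4,5] "gave" : NP/(S/PP)
    [5,6] "saw" : S/PP

YES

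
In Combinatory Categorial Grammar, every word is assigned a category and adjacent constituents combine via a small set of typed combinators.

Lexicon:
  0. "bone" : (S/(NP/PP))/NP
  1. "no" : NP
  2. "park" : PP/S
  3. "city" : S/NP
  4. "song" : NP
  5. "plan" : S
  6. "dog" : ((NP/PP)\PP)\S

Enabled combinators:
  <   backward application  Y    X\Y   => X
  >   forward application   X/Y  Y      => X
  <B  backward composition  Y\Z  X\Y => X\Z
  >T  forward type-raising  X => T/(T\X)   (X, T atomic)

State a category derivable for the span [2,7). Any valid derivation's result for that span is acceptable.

[0,7] S   >
  [0,2] S/(NP/PP)   >
    [0,1] "bone" : (S/(NP/PP))/NP
    [1,2] "no" : NP
  [2,7] NP/PP   <
    [2,5] PP   >
      [2,3] "park" : PP/S
      [3,5] S   >
        [3,4] "city" : S/NP
        [4,5] "song" : NP
    [5,7] (NP/PP)\PP   <
      [5,6] "plan" : S
      [6,7] "dog" : ((NP/PP)\PP)\S

NP/PP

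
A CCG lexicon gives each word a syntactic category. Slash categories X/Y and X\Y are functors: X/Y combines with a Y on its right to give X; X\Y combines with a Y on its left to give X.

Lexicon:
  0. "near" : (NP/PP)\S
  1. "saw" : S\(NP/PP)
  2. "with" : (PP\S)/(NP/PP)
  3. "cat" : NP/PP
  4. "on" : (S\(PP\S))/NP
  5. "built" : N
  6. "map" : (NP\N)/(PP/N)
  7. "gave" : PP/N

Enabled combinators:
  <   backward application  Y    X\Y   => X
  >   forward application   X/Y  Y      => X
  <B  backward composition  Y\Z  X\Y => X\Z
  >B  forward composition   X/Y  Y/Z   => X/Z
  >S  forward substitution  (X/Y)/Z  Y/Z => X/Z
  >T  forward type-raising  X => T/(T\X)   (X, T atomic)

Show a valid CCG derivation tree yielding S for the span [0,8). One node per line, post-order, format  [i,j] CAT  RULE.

[0,1] (NP/PP)\S  lex  "near"
[1,2] S\(NP/PP)  lex  "saw"
[0,2] S\S  <B  k=1
[2,3] (PP\S)/(NP/PP)  lex  "with"
[3,4] NP/PP  lex  "cat"
[2,4] PP\S  >  k=3
[0,4] PP\S  <B  k=2
[4,5] (S\(PP\S))/NP  lex  "on"
[5,6] N  lex  "built"
[5,6] NP/(NP\N)  >T
[6,7] (NP\N)/(PP/N)  lex  "map"
[7,8] PP/N  lex  "gave"
[6,8] NP\N  >  k=7
[5,8] NP  >  k=6
[4,8] S\(PP\S)  >  k=5
[0,8] S  <  k=4

[0,8] S   <
  [0,4] PP\S   <B
    [0,2] S\S   <B
      [0,1] "near" : (NP/PP)\S
      [1,2] "saw" : S\(NP/PP)
    [2,4] PP\S   >
      [2,3] "with" : (PP\S)/(NP/PP)
      [3,4] "cat" : NP/PP
  [4,8] S\(PP\S)   >
    [4,5] "on" : (S\(PP\S))/NP
    [5,8] NP   >
      [5,6] NP/(NP\N)   >T
        [5,6] "built" : N
      [6,8] NP\N   >
        [6,7] "map" : (NP\N)/(PP/N)
        [7,8] "gave" : PP/N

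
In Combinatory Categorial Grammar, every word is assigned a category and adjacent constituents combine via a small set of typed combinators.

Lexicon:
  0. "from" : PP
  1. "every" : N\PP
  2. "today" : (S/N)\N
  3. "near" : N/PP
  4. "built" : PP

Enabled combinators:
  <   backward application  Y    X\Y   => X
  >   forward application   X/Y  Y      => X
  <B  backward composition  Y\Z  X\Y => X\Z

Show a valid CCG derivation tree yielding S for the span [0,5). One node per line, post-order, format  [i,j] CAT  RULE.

[0,5] S   >
  [0,3] S/N   <
    [0,2] N   <
      [0,1] "from" : PP
      [1,2] "every" : N\PP
    [2,3] "today" : (S/N)\N
  [3,5] N   >
    [3,4] "near" : N/PP
    [4,5] "built" : PP

[0,1] PP  lex  "from"
[1,2] N\PP  lex  "every"
[0,2] N  <  k=1
[2,3] (S/N)\N  lex  "today"
[0,3] S/N  <  k=2
[3,4] N/PP  lex  "near"
[4,5] PP  lex  "built"
[3,5] N  >  k=4
[0,5] S  >  k=3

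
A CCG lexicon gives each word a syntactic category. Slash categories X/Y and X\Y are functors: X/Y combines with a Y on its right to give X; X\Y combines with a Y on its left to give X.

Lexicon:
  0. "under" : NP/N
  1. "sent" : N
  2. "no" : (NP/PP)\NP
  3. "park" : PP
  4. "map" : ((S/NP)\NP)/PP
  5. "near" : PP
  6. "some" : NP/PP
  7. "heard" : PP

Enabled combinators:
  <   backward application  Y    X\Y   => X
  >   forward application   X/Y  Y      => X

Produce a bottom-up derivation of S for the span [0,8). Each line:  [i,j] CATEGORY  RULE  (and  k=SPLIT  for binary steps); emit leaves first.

[0,1] NP/N  lex  "under"
[1,2] N  lex  "sent"
[0,2] NP  >  k=1
[2,3] (NP/PP)\NP  lex  "no"
[0,3] NP/PP  <  k=2
[3,4] PP  lex  "park"
[0,4] NP  >  k=3
[4,5] ((S/NP)\NP)/PP  lex  "map"
[5,6] PP  lex  "near"
[4,6] (S/NP)\NP  >  k=5
[0,6] S/NP  <  k=4
[6,7] NP/PP  lex  "some"
[7,8] PP  lex  "heard"
[6,8] NP  >  k=7
[0,8] S  >  k=6

[0,8] S   >
  [0,6] S/NP   <
    [0,4] NP   >
      [0,3] NP/PP   <
        [0,2] NP   >
          [0,1] "under" : NP/N
          [1,2] "sent" : N
        [2,3] "no" : (NP/PP)\NP
      [3,4] "park" : PP
    [4,6] (S/NP)\NP   >
      [4,5] "map" : ((S/NP)\NP)/PP
      [5,6] "near" : PP
  [6,8] NP   >
    [6,7] "some" : NP/PP
    [7,8] "heard" : PP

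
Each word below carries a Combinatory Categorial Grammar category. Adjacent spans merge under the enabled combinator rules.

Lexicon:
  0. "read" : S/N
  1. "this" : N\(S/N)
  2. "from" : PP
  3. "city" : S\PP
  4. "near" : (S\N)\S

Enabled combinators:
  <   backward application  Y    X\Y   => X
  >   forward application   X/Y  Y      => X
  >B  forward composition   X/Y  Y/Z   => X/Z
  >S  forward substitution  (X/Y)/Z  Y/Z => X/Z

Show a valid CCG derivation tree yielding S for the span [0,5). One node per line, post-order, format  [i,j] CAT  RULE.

[0,5] S   <
  [0,2] N   <
    [0,1] "read" : S/N
    [1,2] "this" : N\(S/N)
  [2,5] S\N   <
    [2,4] S   <
      [2,3] "from" : PP
      [3,4] "city" : S\PP
    [4,5] "near" : (S\N)\S

[0,1] S/N  lex  "read"
[1,2] N\(S/N)  lex  "this"
[0,2] N  <  k=1
[2,3] PP  lex  "from"
[3,4] S\PP  lex  "city"
[2,4] S  <  k=3
[4,5] (S\N)\S  lex  "near"
[2,5] S\N  <  k=4
[0,5] S  <  k=2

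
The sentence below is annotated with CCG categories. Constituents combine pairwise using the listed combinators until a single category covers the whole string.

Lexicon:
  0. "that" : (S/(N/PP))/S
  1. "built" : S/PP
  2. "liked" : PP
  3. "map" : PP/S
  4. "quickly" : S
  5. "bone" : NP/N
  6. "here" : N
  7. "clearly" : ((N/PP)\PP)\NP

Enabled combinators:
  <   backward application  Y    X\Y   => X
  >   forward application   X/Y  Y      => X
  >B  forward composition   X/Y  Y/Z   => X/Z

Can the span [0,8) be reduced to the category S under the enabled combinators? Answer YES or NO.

YES

[0,8] S   >
  [0,3] S/(N/PP)   >
    [0,1] "that" : (S/(N/PP))/S
    [1,3] S   >
      [1,2] "built" : S/PP
      [2,3] "liked" : PP
  [3,8] N/PP   <
    [3,5] PP   >
      [3,4] "map" : PP/S
      [4,5] "quickly" : S
    [5,8] (N/PP)\PP   <
      [5,7] NP   >
        [5,6] "bone" : NP/N
        [6,7] "here" : N
      [7,8] "clearly" : ((N/PP)\PP)\NP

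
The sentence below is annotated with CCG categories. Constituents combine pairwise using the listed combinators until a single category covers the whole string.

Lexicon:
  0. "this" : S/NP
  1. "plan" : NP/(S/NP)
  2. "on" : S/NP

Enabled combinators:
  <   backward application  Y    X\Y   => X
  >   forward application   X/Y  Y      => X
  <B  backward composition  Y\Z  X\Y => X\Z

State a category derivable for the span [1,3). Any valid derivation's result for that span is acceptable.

NP

[0,3] S   >
  [0,1] "this" : S/NP
  [1,3] NP   >
    [1,2] "plan" : NP/(S/NP)
    [2,3] "on" : S/NP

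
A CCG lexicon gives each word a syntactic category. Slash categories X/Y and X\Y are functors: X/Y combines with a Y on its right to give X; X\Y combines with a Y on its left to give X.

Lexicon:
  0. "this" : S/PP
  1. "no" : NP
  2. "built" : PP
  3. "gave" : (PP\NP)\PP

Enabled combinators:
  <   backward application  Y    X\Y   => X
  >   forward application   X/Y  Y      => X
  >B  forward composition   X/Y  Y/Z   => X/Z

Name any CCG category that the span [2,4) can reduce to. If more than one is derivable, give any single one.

[0,4] S   >
  [0,1] "this" : S/PP
  [1,4] PP   <
    [1,2] "no" : NP
    [2,4] PP\NP   <
      [2,3] "built" : PP
      [3,4] "gave" : (PP\NP)\PP

PP\NP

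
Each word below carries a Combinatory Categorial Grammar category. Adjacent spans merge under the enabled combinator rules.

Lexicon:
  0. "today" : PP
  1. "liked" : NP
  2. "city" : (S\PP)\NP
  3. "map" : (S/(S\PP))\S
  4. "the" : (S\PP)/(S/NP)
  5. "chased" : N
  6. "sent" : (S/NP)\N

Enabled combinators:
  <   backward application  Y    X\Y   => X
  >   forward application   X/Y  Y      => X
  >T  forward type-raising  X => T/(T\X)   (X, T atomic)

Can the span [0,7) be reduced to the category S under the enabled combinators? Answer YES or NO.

YES

[0,7] S   >
  [0,4] S/(S\PP)   <
    [0,3] S   >
      [0,1] S/(S\PP)   >T
        [0,1] "today" : PP
      [1,3] S\PP   <
        [1,2] "liked" : NP
        [2,3] "city" : (S\PP)\NP
    [3,4] "map" : (S/(S\PP))\S
  [4,7] S\PP   >
    [4,5] "the" : (S\PP)/(S/NP)
    [5,7] S/NP   <
      [5,6] "chased" : N
      [6,7] "sent" : (S/NP)\N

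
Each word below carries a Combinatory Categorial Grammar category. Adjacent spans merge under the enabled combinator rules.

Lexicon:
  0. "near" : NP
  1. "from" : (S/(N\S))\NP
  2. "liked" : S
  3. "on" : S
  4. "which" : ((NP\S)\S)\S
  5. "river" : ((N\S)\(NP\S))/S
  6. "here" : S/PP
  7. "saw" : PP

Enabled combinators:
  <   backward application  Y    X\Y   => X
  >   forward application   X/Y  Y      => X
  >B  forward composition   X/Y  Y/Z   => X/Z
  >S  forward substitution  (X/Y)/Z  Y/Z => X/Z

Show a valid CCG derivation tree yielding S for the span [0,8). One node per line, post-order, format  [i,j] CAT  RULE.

[0,1] NP  lex  "near"
[1,2] (S/(N\S))\NP  lex  "from"
[0,2] S/(N\S)  <  k=1
[2,3] S  lex  "liked"
[3,4] S  lex  "on"
[4,5] ((NP\S)\S)\S  lex  "which"
[3,5] (NP\S)\S  <  k=4
[2,5] NP\S  <  k=3
[5,6] ((N\S)\(NP\S))/S  lex  "river"
[6,7] S/PP  lex  "here"
[7,8] PP  lex  "saw"
[6,8] S  >  k=7
[5,8] (N\S)\(NP\S)  >  k=6
[2,8] N\S  <  k=5
[0,8] S  >  k=2

[0,8] S   >
  [0,2] S/(N\S)   <
    [0,1] "near" : NP
    [1,2] "from" : (S/(N\S))\NP
  [2,8] N\S   <
    [2,5] NP\S   <
      [2,3] "liked" : S
      [3,5] (NP\S)\S   <
        [3,4] "on" : S
        [4,5] "which" : ((NP\S)\S)\S
    [5,8] (N\S)\(NP\S)   >
      [5,6] "river" : ((N\S)\(NP\S))/S
      [6,8] S   >
        [6,7] "here" : S/PP
        [7,8] "saw" : PP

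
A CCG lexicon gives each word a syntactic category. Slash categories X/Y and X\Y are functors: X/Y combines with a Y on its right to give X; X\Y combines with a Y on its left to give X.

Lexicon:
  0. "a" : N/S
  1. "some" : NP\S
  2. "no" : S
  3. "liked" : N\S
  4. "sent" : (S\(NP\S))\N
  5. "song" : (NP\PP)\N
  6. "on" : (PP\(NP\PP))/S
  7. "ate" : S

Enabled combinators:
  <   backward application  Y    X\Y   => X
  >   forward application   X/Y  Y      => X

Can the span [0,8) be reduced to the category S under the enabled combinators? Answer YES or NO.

NO

N/S NP\S S N\S (S\(NP\S))\N (NP\PP)\N (PP\(NP\PP))/S S
CKY chart[0,8] = {PP}; S ∉ chart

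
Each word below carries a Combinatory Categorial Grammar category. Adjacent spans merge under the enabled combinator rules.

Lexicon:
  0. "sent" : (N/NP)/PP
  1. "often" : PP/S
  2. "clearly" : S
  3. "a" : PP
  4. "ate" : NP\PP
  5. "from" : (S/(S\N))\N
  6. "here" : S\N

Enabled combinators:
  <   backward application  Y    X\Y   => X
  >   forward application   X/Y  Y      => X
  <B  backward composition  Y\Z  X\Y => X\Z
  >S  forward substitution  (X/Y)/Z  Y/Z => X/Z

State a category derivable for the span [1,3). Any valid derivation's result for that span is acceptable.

[0,7] S   >
  [0,6] S/(S\N)   <
    [0,5] N   >
      [0,3] N/NP   >
        [0,1] "sent" : (N/NP)/PP
        [1,3] PP   >
          [1,2] "often" : PP/S
          [2,3] "clearly" : S
      [3,5] NP   <
        [3,4] "a" : PP
        [4,5] "ate" : NP\PP
    [5,6] "from" : (S/(S\N))\N
  [6,7] "here" : S\N

PP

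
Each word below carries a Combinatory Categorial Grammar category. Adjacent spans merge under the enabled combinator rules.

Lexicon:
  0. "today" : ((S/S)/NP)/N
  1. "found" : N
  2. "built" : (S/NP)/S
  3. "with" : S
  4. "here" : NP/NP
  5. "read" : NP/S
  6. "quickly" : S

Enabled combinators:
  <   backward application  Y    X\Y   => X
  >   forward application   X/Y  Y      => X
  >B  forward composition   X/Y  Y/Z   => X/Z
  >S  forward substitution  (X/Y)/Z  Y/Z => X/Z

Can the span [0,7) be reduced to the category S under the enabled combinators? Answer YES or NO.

[0,7] S   >
  [0,5] S/NP   >S
    [0,2] (S/S)/NP   >
      [0,1] "today" : ((S/S)/NP)/N
      [1,2] "found" : N
    [2,5] S/NP   >B
      [2,4] S/NP   >
        [2,3] "built" : (S/NP)/S
        [3,4] "with" : S
      [4,5] "here" : NP/NP
  [5,7] NP   >
    [5,6] "read" : NP/S
    [6,7] "quickly" : S

YES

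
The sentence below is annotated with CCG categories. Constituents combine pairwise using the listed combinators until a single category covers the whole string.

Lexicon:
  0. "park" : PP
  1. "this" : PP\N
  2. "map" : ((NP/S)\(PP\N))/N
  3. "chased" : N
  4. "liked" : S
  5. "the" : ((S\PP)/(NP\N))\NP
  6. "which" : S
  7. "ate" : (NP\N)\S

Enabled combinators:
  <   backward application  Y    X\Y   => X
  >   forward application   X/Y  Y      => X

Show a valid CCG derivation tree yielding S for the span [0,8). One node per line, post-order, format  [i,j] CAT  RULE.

[0,1] PP  lex  "park"
[1,2] PP\N  lex  "this"
[2,3] ((NP/S)\(PP\N))/N  lex  "map"
[3,4] N  lex  "chased"
[2,4] (NP/S)\(PP\N)  >  k=3
[1,4] NP/S  <  k=2
[4,5] S  lex  "liked"
[1,5] NP  >  k=4
[5,6] ((S\PP)/(NP\N))\NP  lex  "the"
[1,6] (S\PP)/(NP\N)  <  k=5
[6,7] S  lex  "which"
[7,8] (NP\N)\S  lex  "ate"
[6,8] NP\N  <  k=7
[1,8] S\PP  >  k=6
[0,8] S  <  k=1

[0,8] S   <
  [0,1] "park" : PP
  [1,8] S\PP   >
    [1,6] (S\PP)/(NP\N)   <
      [1,5] NP   >
        [1,4] NP/S   <
          [1,2] "this" : PP\N
          [2,4] (NP/S)\(PP\N)   >
            [2,3] "map" : ((NP/S)\(PP\N))/N
            [3,4] "chased" : N
        [4,5] "liked" : S
      [5,6] "the" : ((S\PP)/(NP\N))\NP
    [6,8] NP\N   <
      [6,7] "which" : S
      [7,8] "ate" : (NP\N)\S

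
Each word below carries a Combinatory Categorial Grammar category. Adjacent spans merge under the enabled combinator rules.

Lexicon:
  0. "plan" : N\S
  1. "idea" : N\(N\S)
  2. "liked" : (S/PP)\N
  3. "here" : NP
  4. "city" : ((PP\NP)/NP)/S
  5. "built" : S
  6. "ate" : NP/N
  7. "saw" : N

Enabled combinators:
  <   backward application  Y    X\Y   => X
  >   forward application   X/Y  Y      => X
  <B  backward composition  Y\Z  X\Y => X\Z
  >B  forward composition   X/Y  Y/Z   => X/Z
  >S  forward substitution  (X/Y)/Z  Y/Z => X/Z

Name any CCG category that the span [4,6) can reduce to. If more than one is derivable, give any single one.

(PP\NP)/NP

[0,8] S   >
  [0,3] S/PP   <
    [0,2] N   <
      [0,1] "plan" : N\S
      [1,2] "idea" : N\(N\S)
    [2,3] "liked" : (S/PP)\N
  [3,8] PP   <
    [3,4] "here" : NP
    [4,8] PP\NP   >
      [4,6] (PP\NP)/NP   >
        [4,5] "city" : ((PP\NP)/NP)/S
        [5,6] "built" : S
      [6,8] NP   >
        [6,7] "ate" : NP/N
        [7,8] "saw" : N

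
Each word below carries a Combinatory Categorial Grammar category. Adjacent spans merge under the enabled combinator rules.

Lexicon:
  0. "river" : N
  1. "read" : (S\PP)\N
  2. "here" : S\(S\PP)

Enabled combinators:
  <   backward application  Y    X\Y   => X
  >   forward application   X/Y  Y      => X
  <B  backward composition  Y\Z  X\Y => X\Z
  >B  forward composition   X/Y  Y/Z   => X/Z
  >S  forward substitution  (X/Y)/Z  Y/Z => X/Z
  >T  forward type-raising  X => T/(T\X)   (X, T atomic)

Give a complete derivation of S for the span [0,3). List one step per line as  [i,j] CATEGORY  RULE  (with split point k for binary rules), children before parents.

[0,3] S   <
  [0,2] S\PP   <
    [0,1] "river" : N
    [1,2] "read" : (S\PP)\N
  [2,3] "here" : S\(S\PP)

[0,1] N  lex  "river"
[1,2] (S\PP)\N  lex  "read"
[0,2] S\PP  <  k=1
[2,3] S\(S\PP)  lex  "here"
[0,3] S  <  k=2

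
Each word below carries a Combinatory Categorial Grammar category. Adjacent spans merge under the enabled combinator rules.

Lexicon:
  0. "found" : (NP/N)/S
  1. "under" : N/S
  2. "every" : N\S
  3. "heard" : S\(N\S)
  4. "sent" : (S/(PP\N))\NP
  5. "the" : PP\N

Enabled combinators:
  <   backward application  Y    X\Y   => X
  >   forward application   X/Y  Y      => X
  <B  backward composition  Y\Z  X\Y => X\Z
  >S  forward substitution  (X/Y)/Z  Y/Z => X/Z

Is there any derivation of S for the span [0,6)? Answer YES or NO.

YES

[0,6] S   >
  [0,5] S/(PP\N)   <
    [0,4] NP   >
      [0,2] NP/S   >S
        [0,1] "found" : (NP/N)/S
        [1,2] "under" : N/S
      [2,4] S   <
        [2,3] "every" : N\S
        [3,4] "heard" : S\(N\S)
    [4,5] "sent" : (S/(PP\N))\NP
  [5,6] "the" : PP\N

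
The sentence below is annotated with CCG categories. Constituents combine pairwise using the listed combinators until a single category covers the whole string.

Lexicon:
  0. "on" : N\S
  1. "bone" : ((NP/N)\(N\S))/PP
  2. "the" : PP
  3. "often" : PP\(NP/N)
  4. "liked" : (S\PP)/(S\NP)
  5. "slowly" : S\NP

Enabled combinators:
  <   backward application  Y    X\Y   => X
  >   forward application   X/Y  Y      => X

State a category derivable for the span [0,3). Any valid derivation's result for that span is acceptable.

NP/N

[0,6] S   <
  [0,4] PP   <
    [0,3] NP/N   <
      [0,1] "on" : N\S
      [1,3] (NP/N)\(N\S)   >
        [1,2] "bone" : ((NP/N)\(N\S))/PP
        [2,3] "the" : PP
    [3,4] "often" : PP\(NP/N)
  [4,6] S\PP   >
    [4,5] "liked" : (S\PP)/(S\NP)
    [5,6] "slowly" : S\NP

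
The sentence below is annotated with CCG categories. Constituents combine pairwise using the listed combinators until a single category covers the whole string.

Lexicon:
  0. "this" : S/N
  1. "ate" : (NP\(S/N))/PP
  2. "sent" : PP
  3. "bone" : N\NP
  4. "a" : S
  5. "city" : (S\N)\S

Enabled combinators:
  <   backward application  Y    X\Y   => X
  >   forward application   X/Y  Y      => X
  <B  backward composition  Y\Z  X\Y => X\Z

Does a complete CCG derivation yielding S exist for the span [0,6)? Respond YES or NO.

[0,6] S   <
  [0,3] NP   <
    [0,1] "this" : S/N
    [1,3] NP\(S/N)   >
      [1,2] "ate" : (NP\(S/N))/PP
      [2,3] "sent" : PP
  [3,6] S\NP   <B
    [3,4] "bone" : N\NP
    [4,6] S\N   <
      [4,5] "a" : S
      [5,6] "city" : (S\N)\S

YES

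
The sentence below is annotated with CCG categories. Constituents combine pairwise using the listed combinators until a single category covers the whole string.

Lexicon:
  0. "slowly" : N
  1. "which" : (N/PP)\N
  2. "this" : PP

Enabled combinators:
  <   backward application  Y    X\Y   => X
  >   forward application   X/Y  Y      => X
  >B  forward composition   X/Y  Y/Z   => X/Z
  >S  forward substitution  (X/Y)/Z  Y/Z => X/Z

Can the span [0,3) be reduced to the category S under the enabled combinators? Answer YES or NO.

NO

N (N/PP)\N PP
CKY chart[0,3] = {N}; S ∉ chart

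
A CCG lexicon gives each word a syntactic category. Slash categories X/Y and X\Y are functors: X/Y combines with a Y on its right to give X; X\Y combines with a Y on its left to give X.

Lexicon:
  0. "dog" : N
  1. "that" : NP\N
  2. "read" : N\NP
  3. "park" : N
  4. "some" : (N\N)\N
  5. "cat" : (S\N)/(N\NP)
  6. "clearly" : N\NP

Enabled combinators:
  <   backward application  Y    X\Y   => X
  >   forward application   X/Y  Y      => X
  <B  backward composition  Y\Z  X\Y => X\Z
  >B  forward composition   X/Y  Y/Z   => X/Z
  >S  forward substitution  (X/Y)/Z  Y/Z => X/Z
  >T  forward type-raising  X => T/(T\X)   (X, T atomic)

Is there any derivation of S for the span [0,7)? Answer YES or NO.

[0,7] S   <
  [0,2] NP   <
    [0,1] "dog" : N
    [1,2] "that" : NP\N
  [2,7] S\NP   <B
    [2,5] N\NP   <B
      [2,3] "read" : N\NP
      [3,5] N\N   <
        [3,4] "park" : N
        [4,5] "some" : (N\N)\N
    [5,7] S\N   >
      [5,6] "cat" : (S\N)/(N\NP)
      [6,7] "clearly" : N\NP

YES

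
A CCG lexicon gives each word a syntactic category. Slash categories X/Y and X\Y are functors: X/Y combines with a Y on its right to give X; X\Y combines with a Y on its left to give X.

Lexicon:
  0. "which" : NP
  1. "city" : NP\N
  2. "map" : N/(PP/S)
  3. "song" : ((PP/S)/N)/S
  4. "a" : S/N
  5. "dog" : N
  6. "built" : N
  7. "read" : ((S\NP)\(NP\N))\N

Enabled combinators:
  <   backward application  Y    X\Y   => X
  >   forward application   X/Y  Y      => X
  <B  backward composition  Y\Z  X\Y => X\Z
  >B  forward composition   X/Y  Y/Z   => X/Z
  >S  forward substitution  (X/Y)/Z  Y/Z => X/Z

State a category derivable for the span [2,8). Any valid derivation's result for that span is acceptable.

(S\NP)\(NP\N)

[0,8] S   <
  [0,1] "which" : NP
  [1,8] S\NP   <
    [1,2] "city" : NP\N
    [2,8] (S\NP)\(NP\N)   <
      [2,7] N   >
        [2,3] "map" : N/(PP/S)
        [3,7] PP/S   >
          [3,6] (PP/S)/N   >
            [3,4] "song" : ((PP/S)/N)/S
            [4,6] S   >
              [4,5] "a" : S/N
              [5,6] "dog" : N
          [6,7] "built" : N
      [7,8] "read" : ((S\NP)\(NP\N))\N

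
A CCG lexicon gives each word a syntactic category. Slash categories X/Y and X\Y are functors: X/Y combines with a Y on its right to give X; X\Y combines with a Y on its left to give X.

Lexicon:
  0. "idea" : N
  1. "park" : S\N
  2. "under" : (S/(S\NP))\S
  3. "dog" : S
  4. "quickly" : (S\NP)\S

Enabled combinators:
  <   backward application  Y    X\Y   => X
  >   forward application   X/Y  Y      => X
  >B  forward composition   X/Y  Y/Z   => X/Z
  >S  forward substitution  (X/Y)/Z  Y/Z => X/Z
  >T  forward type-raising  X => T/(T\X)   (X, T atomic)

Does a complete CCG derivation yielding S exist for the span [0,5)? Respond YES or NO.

YES

[0,5] S   >
  [0,3] S/(S\NP)   <
    [0,2] S   <
      [0,1] "idea" : N
      [1,2] "park" : S\N
    [2,3] "under" : (S/(S\NP))\S
  [3,5] S\NP   <
    [3,4] "dog" : S
    [4,5] "quickly" : (S\NP)\S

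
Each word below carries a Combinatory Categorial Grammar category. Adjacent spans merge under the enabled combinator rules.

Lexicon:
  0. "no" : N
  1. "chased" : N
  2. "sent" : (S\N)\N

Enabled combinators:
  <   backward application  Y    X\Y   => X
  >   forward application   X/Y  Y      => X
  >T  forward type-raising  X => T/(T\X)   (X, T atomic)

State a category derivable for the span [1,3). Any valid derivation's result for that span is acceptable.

S\N

[0,3] S   >
  [0,1] S/(S\N)   >T
    [0,1] "no" : N
  [1,3] S\N   <
    [1,2] "chased" : N
    [2,3] "sent" : (S\N)\N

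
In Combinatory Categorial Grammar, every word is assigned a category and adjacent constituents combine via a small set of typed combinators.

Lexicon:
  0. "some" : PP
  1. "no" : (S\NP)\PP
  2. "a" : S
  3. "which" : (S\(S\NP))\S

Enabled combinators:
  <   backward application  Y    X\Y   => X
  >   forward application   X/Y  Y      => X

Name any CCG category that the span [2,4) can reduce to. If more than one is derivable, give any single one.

[0,4] S   <
  [0,2] S\NP   <
    [0,1] "some" : PP
    [1,2] "no" : (S\NP)\PP
  [2,4] S\(S\NP)   <
    [2,3] "a" : S
    [3,4] "which" : (S\(S\NP))\S

S\(S\NP)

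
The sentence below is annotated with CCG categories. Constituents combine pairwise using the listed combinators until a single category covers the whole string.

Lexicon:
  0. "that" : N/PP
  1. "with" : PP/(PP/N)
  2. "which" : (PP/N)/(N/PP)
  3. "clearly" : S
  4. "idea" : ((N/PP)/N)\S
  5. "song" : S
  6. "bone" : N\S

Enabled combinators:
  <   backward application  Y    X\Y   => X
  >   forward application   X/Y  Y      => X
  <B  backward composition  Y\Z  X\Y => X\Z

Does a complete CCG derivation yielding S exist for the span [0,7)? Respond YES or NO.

N/PP PP/(PP/N) (PP/N)/(N/PP) S ((N/PP)/N)\S S N\S
CKY chart[0,7] = {N}; S ∉ chart

NO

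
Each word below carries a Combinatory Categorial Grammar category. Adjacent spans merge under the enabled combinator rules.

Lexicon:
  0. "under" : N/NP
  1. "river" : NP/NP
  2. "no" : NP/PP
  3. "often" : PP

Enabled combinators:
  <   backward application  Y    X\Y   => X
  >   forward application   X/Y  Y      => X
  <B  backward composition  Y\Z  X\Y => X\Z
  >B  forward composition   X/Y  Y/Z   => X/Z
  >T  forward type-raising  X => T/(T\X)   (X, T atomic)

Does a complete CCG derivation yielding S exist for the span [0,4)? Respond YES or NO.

N/NP NP/NP NP/PP PP
CKY chart[0,4] = {N, N/(NP\NP), N/(N\N), N/(PP\PP), NP/(NP\N), PP/(PP\N), S/(S\N)}; S ∉ chart

NO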